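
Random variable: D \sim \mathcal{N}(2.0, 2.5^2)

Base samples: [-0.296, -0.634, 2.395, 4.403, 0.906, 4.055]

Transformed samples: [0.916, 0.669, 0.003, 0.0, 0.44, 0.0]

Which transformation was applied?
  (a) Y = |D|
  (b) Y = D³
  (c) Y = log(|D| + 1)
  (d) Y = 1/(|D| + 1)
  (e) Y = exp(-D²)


Checking option (e) Y = exp(-D²):
  D = -0.296 -> Y = 0.916 ✓
  D = -0.634 -> Y = 0.669 ✓
  D = 2.395 -> Y = 0.003 ✓
All samples match this transformation.

(e) exp(-D²)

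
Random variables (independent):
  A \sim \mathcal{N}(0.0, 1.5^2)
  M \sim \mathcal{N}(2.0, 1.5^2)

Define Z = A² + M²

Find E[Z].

E[Z] = E[A²] + E[M²]
E[A²] = Var(A) + E[A]² = 2.25 + 0 = 2.25
E[M²] = Var(M) + E[M]² = 2.25 + 4 = 6.25
E[Z] = 2.25 + 6.25 = 8.5

8.5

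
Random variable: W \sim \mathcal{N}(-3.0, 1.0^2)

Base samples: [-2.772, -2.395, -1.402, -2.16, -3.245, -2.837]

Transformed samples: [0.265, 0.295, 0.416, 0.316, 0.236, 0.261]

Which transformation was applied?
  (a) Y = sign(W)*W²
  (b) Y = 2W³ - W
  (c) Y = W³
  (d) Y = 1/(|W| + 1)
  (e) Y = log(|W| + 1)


Checking option (d) Y = 1/(|W| + 1):
  W = -2.772 -> Y = 0.265 ✓
  W = -2.395 -> Y = 0.295 ✓
  W = -1.402 -> Y = 0.416 ✓
All samples match this transformation.

(d) 1/(|W| + 1)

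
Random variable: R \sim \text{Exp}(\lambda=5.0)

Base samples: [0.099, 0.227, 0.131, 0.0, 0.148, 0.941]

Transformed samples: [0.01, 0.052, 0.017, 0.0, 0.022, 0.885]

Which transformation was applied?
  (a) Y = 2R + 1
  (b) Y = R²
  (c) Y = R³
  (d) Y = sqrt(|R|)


Checking option (b) Y = R²:
  R = 0.099 -> Y = 0.01 ✓
  R = 0.227 -> Y = 0.052 ✓
  R = 0.131 -> Y = 0.017 ✓
All samples match this transformation.

(b) R²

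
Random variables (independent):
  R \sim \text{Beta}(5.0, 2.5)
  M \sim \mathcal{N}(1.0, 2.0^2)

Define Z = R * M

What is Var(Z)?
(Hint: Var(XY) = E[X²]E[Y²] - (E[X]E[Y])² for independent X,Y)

Var(XY) = E[X²]E[Y²] - (E[X]E[Y])²
E[R] = 0.66666667, Var(R) = 0.026143791
E[M] = 1, Var(M) = 4
E[R²] = 0.026143791 + 0.66666667² = 0.47058824
E[M²] = 4 + 1² = 5
Var(Z) = 0.47058824*5 - (0.66666667*1)²
= 2.3529412 - 0.44444444 = 1.9084967

1.9084967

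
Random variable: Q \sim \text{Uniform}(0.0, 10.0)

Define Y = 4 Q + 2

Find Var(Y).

For Y = aQ + b: Var(Y) = a² * Var(Q)
Var(Q) = (10 - 0)^2/12 = 8.3333333
Var(Y) = 4² * 8.3333333 = 16 * 8.3333333 = 133.33333

133.33333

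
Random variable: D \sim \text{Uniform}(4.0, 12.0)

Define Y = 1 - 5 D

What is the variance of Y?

For Y = aD + b: Var(Y) = a² * Var(D)
Var(D) = (12 - 4)^2/12 = 5.3333333
Var(Y) = (-5)² * 5.3333333 = 25 * 5.3333333 = 133.33333

133.33333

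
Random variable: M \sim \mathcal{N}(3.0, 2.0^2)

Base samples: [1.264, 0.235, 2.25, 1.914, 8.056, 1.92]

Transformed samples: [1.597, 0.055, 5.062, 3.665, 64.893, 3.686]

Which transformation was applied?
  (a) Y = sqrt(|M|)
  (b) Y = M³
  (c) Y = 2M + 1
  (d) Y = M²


Checking option (d) Y = M²:
  M = 1.264 -> Y = 1.597 ✓
  M = 0.235 -> Y = 0.055 ✓
  M = 2.25 -> Y = 5.062 ✓
All samples match this transformation.

(d) M²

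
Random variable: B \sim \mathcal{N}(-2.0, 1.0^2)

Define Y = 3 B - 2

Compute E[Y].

For Y = 3B - 2:
E[Y] = 3 * E[B] - 2
E[B] = -2.0 = -2
E[Y] = 3 * (-2) - 2 = -8

-8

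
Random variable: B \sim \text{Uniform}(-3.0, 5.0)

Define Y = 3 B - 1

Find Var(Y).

For Y = aB + b: Var(Y) = a² * Var(B)
Var(B) = (5 + 3)^2/12 = 5.3333333
Var(Y) = 3² * 5.3333333 = 9 * 5.3333333 = 48

48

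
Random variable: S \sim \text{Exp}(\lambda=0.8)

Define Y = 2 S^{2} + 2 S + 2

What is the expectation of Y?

E[Y] = 2*E[S²] + 2*E[S] + 2
E[S] = 1.25
E[S²] = Var(S) + (E[S])² = 1.5625 + 1.5625 = 3.125
E[Y] = 2*3.125 + 2*1.25 + 2 = 10.75

10.75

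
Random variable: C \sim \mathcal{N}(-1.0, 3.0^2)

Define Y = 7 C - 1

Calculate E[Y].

For Y = 7C - 1:
E[Y] = 7 * E[C] - 1
E[C] = -1.0 = -1
E[Y] = 7 * (-1) - 1 = -8

-8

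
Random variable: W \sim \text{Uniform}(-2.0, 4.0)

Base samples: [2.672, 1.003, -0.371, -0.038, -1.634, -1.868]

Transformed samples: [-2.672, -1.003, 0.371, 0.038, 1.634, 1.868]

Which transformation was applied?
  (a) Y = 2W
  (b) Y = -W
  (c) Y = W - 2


Checking option (b) Y = -W:
  W = 2.672 -> Y = -2.672 ✓
  W = 1.003 -> Y = -1.003 ✓
  W = -0.371 -> Y = 0.371 ✓
All samples match this transformation.

(b) -W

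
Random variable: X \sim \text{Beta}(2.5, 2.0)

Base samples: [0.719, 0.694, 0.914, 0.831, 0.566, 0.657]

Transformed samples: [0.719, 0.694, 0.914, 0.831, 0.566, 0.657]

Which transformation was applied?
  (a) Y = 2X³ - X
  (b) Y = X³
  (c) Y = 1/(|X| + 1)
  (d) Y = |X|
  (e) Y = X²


Checking option (d) Y = |X|:
  X = 0.719 -> Y = 0.719 ✓
  X = 0.694 -> Y = 0.694 ✓
  X = 0.914 -> Y = 0.914 ✓
All samples match this transformation.

(d) |X|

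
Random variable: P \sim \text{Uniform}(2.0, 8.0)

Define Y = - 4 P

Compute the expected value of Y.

For Y = -4P:
E[Y] = -4 * E[P]
E[P] = (2 + 8)/2 = 5
E[Y] = -4 * 5 = -20

-20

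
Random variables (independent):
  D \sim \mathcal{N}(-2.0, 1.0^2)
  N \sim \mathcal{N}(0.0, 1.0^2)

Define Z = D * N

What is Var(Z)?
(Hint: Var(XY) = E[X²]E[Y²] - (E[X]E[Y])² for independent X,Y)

Var(XY) = E[X²]E[Y²] - (E[X]E[Y])²
E[D] = -2, Var(D) = 1
E[N] = 0, Var(N) = 1
E[D²] = 1 + (-2)² = 5
E[N²] = 1 + 0² = 1
Var(Z) = 5*1 - (-2*0)²
= 5 - 0 = 5

5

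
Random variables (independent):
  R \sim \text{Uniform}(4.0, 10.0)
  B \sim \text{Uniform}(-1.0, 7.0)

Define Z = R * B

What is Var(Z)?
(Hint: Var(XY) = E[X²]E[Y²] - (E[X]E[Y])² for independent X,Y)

Var(XY) = E[X²]E[Y²] - (E[X]E[Y])²
E[R] = 7, Var(R) = 3
E[B] = 3, Var(B) = 5.3333333
E[R²] = 3 + 7² = 52
E[B²] = 5.3333333 + 3² = 14.333333
Var(Z) = 52*14.333333 - (7*3)²
= 745.33333 - 441 = 304.33333

304.33333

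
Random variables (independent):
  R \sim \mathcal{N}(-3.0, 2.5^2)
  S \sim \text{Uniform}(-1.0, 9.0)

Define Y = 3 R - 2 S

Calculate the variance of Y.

For independent RVs: Var(aX + bY) = a²Var(X) + b²Var(Y)
Var(R) = 6.25
Var(S) = 8.3333333
Var(Y) = 3²*6.25 + (-2)²*8.3333333
= 9*6.25 + 4*8.3333333 = 89.583333

89.583333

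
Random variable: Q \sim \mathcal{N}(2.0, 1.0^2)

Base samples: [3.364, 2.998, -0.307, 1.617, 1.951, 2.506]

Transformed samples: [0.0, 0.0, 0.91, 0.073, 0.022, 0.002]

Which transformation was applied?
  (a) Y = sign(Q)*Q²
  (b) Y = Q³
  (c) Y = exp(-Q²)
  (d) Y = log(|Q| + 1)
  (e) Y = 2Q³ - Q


Checking option (c) Y = exp(-Q²):
  Q = 3.364 -> Y = 0.0 ✓
  Q = 2.998 -> Y = 0.0 ✓
  Q = -0.307 -> Y = 0.91 ✓
All samples match this transformation.

(c) exp(-Q²)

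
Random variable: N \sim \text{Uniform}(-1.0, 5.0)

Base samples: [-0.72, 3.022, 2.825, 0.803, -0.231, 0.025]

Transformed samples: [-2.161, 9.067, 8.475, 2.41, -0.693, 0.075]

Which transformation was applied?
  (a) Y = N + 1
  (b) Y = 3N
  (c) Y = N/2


Checking option (b) Y = 3N:
  N = -0.72 -> Y = -2.161 ✓
  N = 3.022 -> Y = 9.067 ✓
  N = 2.825 -> Y = 8.475 ✓
All samples match this transformation.

(b) 3N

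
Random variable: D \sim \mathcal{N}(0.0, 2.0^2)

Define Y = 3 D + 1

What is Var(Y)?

For Y = aD + b: Var(Y) = a² * Var(D)
Var(D) = 2.0^2 = 4
Var(Y) = 3² * 4 = 9 * 4 = 36

36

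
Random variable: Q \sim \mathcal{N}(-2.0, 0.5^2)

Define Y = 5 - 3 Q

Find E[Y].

For Y = -3Q + 5:
E[Y] = -3 * E[Q] + 5
E[Q] = -2.0 = -2
E[Y] = -3 * (-2) + 5 = 11

11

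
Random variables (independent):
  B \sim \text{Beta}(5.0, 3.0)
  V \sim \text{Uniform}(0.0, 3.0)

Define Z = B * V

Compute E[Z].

For independent RVs: E[XY] = E[X]*E[Y]
E[B] = 0.625
E[V] = 1.5
E[Z] = 0.625 * 1.5 = 0.9375

0.9375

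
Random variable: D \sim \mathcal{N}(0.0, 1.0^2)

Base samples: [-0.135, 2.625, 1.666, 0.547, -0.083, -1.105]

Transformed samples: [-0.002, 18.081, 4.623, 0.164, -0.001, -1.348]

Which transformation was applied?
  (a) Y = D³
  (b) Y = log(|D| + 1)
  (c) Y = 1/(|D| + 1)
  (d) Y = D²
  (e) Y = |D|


Checking option (a) Y = D³:
  D = -0.135 -> Y = -0.002 ✓
  D = 2.625 -> Y = 18.081 ✓
  D = 1.666 -> Y = 4.623 ✓
All samples match this transformation.

(a) D³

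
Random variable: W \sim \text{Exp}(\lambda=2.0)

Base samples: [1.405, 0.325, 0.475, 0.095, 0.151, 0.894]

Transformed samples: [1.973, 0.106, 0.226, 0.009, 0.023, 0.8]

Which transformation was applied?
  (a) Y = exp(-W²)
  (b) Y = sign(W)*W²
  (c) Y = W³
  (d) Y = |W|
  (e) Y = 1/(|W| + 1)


Checking option (b) Y = sign(W)*W²:
  W = 1.405 -> Y = 1.973 ✓
  W = 0.325 -> Y = 0.106 ✓
  W = 0.475 -> Y = 0.226 ✓
All samples match this transformation.

(b) sign(W)*W²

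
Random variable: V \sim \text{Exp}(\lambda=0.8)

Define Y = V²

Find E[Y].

Using E[X²] = Var(X) + (E[X])²:
E[V] = 1.25
Var(V) = 1/0.8^2 = 1.5625
E[V²] = 1.5625 + 1.25² = 1.5625 + 1.5625 = 3.125

3.125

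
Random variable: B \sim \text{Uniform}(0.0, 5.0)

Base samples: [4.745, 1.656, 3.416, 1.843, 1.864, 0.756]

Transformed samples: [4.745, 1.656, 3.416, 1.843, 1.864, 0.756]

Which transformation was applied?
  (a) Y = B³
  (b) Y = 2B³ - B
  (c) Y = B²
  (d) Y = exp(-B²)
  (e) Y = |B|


Checking option (e) Y = |B|:
  B = 4.745 -> Y = 4.745 ✓
  B = 1.656 -> Y = 1.656 ✓
  B = 3.416 -> Y = 3.416 ✓
All samples match this transformation.

(e) |B|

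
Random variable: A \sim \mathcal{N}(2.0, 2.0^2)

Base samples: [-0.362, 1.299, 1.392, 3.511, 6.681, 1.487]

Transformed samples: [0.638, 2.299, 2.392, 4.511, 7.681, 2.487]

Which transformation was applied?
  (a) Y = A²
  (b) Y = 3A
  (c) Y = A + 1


Checking option (c) Y = A + 1:
  A = -0.362 -> Y = 0.638 ✓
  A = 1.299 -> Y = 2.299 ✓
  A = 1.392 -> Y = 2.392 ✓
All samples match this transformation.

(c) A + 1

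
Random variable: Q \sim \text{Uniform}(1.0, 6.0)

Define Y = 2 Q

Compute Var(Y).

For Y = aQ + b: Var(Y) = a² * Var(Q)
Var(Q) = (6 - 1)^2/12 = 2.0833333
Var(Y) = 2² * 2.0833333 = 4 * 2.0833333 = 8.3333333

8.3333333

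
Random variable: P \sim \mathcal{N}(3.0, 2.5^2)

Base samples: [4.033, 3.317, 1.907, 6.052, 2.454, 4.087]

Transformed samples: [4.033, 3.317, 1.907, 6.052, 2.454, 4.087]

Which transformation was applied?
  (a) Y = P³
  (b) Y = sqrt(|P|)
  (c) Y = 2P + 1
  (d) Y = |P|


Checking option (d) Y = |P|:
  P = 4.033 -> Y = 4.033 ✓
  P = 3.317 -> Y = 3.317 ✓
  P = 1.907 -> Y = 1.907 ✓
All samples match this transformation.

(d) |P|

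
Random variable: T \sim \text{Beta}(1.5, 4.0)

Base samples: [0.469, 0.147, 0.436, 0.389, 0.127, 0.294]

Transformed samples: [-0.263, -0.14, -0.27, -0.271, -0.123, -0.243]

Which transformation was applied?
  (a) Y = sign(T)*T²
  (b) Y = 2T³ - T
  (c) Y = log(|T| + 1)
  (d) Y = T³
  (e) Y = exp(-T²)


Checking option (b) Y = 2T³ - T:
  T = 0.469 -> Y = -0.263 ✓
  T = 0.147 -> Y = -0.14 ✓
  T = 0.436 -> Y = -0.27 ✓
All samples match this transformation.

(b) 2T³ - T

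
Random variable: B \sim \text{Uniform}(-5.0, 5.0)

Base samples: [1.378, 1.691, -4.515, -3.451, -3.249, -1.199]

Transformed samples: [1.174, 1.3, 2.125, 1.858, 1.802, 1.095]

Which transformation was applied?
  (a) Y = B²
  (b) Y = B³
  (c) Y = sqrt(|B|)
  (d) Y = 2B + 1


Checking option (c) Y = sqrt(|B|):
  B = 1.378 -> Y = 1.174 ✓
  B = 1.691 -> Y = 1.3 ✓
  B = -4.515 -> Y = 2.125 ✓
All samples match this transformation.

(c) sqrt(|B|)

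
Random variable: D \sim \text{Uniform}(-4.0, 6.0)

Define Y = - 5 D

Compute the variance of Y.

For Y = aD + b: Var(Y) = a² * Var(D)
Var(D) = (6 + 4)^2/12 = 8.3333333
Var(Y) = (-5)² * 8.3333333 = 25 * 8.3333333 = 208.33333

208.33333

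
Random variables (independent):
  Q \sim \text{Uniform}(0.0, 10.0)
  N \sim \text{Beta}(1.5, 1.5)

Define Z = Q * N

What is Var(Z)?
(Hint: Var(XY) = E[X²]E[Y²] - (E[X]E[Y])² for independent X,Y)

Var(XY) = E[X²]E[Y²] - (E[X]E[Y])²
E[Q] = 5, Var(Q) = 8.3333333
E[N] = 0.5, Var(N) = 0.0625
E[Q²] = 8.3333333 + 5² = 33.333333
E[N²] = 0.0625 + 0.5² = 0.3125
Var(Z) = 33.333333*0.3125 - (5*0.5)²
= 10.416667 - 6.25 = 4.1666667

4.1666667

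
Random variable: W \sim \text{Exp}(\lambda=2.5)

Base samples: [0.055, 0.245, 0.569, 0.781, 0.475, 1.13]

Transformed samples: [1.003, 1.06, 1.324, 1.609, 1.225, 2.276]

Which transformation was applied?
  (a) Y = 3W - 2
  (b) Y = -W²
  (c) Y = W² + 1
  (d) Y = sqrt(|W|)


Checking option (c) Y = W² + 1:
  W = 0.055 -> Y = 1.003 ✓
  W = 0.245 -> Y = 1.06 ✓
  W = 0.569 -> Y = 1.324 ✓
All samples match this transformation.

(c) W² + 1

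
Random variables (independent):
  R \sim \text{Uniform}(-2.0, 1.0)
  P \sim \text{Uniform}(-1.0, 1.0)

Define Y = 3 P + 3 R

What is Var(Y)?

For independent RVs: Var(aX + bY) = a²Var(X) + b²Var(Y)
Var(R) = 0.75
Var(P) = 0.33333333
Var(Y) = 3²*0.75 + 3²*0.33333333
= 9*0.75 + 9*0.33333333 = 9.75

9.75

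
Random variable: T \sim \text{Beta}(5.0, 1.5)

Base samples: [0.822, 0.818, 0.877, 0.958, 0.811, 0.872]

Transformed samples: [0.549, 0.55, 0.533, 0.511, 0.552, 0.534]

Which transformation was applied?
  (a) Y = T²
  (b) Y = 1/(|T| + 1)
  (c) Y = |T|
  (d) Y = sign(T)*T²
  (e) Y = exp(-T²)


Checking option (b) Y = 1/(|T| + 1):
  T = 0.822 -> Y = 0.549 ✓
  T = 0.818 -> Y = 0.55 ✓
  T = 0.877 -> Y = 0.533 ✓
All samples match this transformation.

(b) 1/(|T| + 1)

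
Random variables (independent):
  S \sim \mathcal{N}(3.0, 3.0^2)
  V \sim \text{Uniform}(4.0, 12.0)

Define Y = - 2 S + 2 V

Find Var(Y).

For independent RVs: Var(aX + bY) = a²Var(X) + b²Var(Y)
Var(S) = 9
Var(V) = 5.3333333
Var(Y) = (-2)²*9 + 2²*5.3333333
= 4*9 + 4*5.3333333 = 57.333333

57.333333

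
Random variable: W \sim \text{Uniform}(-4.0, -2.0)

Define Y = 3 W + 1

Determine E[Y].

For Y = 3W + 1:
E[Y] = 3 * E[W] + 1
E[W] = (-4 - 2)/2 = -3
E[Y] = 3 * (-3) + 1 = -8

-8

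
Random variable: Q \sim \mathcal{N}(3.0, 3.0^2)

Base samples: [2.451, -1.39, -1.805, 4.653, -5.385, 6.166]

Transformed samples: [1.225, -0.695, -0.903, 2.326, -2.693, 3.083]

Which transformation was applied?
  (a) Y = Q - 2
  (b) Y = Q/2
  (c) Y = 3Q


Checking option (b) Y = Q/2:
  Q = 2.451 -> Y = 1.225 ✓
  Q = -1.39 -> Y = -0.695 ✓
  Q = -1.805 -> Y = -0.903 ✓
All samples match this transformation.

(b) Q/2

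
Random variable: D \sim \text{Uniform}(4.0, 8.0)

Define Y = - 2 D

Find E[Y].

For Y = -2D:
E[Y] = -2 * E[D]
E[D] = (4 + 8)/2 = 6
E[Y] = -2 * 6 = -12

-12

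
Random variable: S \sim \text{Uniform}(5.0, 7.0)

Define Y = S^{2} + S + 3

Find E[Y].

E[Y] = 1*E[S²] + 1*E[S] + 3
E[S] = 6
E[S²] = Var(S) + (E[S])² = 0.33333333 + 36 = 36.333333
E[Y] = 1*36.333333 + 1*6 + 3 = 45.333333

45.333333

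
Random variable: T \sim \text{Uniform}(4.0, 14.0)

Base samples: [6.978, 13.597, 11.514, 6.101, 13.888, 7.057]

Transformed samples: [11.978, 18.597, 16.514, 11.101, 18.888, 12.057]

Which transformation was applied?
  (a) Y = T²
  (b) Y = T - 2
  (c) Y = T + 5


Checking option (c) Y = T + 5:
  T = 6.978 -> Y = 11.978 ✓
  T = 13.597 -> Y = 18.597 ✓
  T = 11.514 -> Y = 16.514 ✓
All samples match this transformation.

(c) T + 5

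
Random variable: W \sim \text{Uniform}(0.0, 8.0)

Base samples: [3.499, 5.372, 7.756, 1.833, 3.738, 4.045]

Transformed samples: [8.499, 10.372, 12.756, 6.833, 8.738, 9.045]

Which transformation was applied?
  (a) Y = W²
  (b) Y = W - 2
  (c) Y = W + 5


Checking option (c) Y = W + 5:
  W = 3.499 -> Y = 8.499 ✓
  W = 5.372 -> Y = 10.372 ✓
  W = 7.756 -> Y = 12.756 ✓
All samples match this transformation.

(c) W + 5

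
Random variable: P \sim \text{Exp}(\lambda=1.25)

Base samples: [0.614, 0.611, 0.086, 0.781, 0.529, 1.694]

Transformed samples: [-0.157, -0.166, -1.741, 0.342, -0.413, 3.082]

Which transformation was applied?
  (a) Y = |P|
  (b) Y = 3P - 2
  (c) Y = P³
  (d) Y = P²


Checking option (b) Y = 3P - 2:
  P = 0.614 -> Y = -0.157 ✓
  P = 0.611 -> Y = -0.166 ✓
  P = 0.086 -> Y = -1.741 ✓
All samples match this transformation.

(b) 3P - 2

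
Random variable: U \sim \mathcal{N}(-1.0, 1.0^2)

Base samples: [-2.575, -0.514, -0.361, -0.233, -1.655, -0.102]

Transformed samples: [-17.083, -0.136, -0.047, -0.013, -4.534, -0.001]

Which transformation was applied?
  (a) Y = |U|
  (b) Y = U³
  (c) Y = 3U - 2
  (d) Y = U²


Checking option (b) Y = U³:
  U = -2.575 -> Y = -17.083 ✓
  U = -0.514 -> Y = -0.136 ✓
  U = -0.361 -> Y = -0.047 ✓
All samples match this transformation.

(b) U³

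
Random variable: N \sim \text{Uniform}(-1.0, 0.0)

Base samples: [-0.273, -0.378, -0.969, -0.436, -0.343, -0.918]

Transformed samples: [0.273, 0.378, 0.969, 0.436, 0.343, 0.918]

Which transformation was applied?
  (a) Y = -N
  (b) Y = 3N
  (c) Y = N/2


Checking option (a) Y = -N:
  N = -0.273 -> Y = 0.273 ✓
  N = -0.378 -> Y = 0.378 ✓
  N = -0.969 -> Y = 0.969 ✓
All samples match this transformation.

(a) -N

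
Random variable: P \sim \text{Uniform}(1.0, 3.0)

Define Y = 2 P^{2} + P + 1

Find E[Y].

E[Y] = 2*E[P²] + 1*E[P] + 1
E[P] = 2
E[P²] = Var(P) + (E[P])² = 0.33333333 + 4 = 4.3333333
E[Y] = 2*4.3333333 + 1*2 + 1 = 11.666667

11.666667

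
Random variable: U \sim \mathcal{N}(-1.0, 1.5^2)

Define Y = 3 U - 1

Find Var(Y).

For Y = aU + b: Var(Y) = a² * Var(U)
Var(U) = 1.5^2 = 2.25
Var(Y) = 3² * 2.25 = 9 * 2.25 = 20.25

20.25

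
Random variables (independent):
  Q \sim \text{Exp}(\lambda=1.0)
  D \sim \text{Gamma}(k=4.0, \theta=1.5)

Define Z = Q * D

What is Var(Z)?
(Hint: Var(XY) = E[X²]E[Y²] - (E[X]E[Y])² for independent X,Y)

Var(XY) = E[X²]E[Y²] - (E[X]E[Y])²
E[Q] = 1, Var(Q) = 1
E[D] = 6, Var(D) = 9
E[Q²] = 1 + 1² = 2
E[D²] = 9 + 6² = 45
Var(Z) = 2*45 - (1*6)²
= 90 - 36 = 54

54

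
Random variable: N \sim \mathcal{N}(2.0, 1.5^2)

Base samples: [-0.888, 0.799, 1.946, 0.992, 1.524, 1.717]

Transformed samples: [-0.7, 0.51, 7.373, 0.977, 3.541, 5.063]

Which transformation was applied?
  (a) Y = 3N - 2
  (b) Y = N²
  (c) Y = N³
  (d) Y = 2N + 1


Checking option (c) Y = N³:
  N = -0.888 -> Y = -0.7 ✓
  N = 0.799 -> Y = 0.51 ✓
  N = 1.946 -> Y = 7.373 ✓
All samples match this transformation.

(c) N³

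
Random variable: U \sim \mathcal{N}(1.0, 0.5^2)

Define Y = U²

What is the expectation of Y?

E[U²] = Var(U) + (E[U])² = 0.25 + 1 = 1.25

1.25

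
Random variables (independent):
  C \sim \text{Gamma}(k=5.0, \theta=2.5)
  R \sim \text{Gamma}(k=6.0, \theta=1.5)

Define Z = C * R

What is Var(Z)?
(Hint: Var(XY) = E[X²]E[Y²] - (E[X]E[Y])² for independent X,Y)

Var(XY) = E[X²]E[Y²] - (E[X]E[Y])²
E[C] = 12.5, Var(C) = 31.25
E[R] = 9, Var(R) = 13.5
E[C²] = 31.25 + 12.5² = 187.5
E[R²] = 13.5 + 9² = 94.5
Var(Z) = 187.5*94.5 - (12.5*9)²
= 17718.75 - 12656.25 = 5062.5

5062.5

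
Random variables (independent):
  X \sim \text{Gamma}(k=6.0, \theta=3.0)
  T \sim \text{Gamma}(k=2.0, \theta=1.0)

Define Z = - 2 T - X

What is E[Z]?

E[Z] = -1*E[X] - 2*E[T]
E[X] = 18
E[T] = 2
E[Z] = -1*18 - 2*2 = -22

-22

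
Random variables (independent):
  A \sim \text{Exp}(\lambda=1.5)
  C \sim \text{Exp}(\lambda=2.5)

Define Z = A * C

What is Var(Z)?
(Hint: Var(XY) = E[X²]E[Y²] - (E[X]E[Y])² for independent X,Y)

Var(XY) = E[X²]E[Y²] - (E[X]E[Y])²
E[A] = 0.66666667, Var(A) = 0.44444444
E[C] = 0.4, Var(C) = 0.16
E[A²] = 0.44444444 + 0.66666667² = 0.88888889
E[C²] = 0.16 + 0.4² = 0.32
Var(Z) = 0.88888889*0.32 - (0.66666667*0.4)²
= 0.28444444 - 0.071111111 = 0.21333333

0.21333333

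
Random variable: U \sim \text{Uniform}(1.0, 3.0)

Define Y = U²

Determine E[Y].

E[U²] = Var(U) + (E[U])² = 0.33333333 + 4 = 4.3333333

4.3333333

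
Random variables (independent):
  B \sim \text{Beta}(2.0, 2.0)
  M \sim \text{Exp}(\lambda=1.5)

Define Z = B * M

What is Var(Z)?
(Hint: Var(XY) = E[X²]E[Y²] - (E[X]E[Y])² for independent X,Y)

Var(XY) = E[X²]E[Y²] - (E[X]E[Y])²
E[B] = 0.5, Var(B) = 0.05
E[M] = 0.66666667, Var(M) = 0.44444444
E[B²] = 0.05 + 0.5² = 0.3
E[M²] = 0.44444444 + 0.66666667² = 0.88888889
Var(Z) = 0.3*0.88888889 - (0.5*0.66666667)²
= 0.26666667 - 0.11111111 = 0.15555556

0.15555556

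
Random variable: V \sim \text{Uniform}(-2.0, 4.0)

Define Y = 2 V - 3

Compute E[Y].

For Y = 2V - 3:
E[Y] = 2 * E[V] - 3
E[V] = (-2 + 4)/2 = 1
E[Y] = 2 * 1 - 3 = -1

-1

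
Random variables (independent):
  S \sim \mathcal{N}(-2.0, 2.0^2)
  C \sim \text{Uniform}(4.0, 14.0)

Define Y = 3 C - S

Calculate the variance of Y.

For independent RVs: Var(aX + bY) = a²Var(X) + b²Var(Y)
Var(S) = 4
Var(C) = 8.3333333
Var(Y) = (-1)²*4 + 3²*8.3333333
= 1*4 + 9*8.3333333 = 79

79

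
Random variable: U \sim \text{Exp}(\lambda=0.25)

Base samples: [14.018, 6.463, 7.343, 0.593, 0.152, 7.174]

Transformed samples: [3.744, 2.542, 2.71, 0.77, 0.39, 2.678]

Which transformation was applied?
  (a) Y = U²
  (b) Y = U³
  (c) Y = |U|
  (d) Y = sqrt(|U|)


Checking option (d) Y = sqrt(|U|):
  U = 14.018 -> Y = 3.744 ✓
  U = 6.463 -> Y = 2.542 ✓
  U = 7.343 -> Y = 2.71 ✓
All samples match this transformation.

(d) sqrt(|U|)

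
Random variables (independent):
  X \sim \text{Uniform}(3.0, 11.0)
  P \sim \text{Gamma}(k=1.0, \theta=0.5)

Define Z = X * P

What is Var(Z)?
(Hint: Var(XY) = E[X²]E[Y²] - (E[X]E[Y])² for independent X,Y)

Var(XY) = E[X²]E[Y²] - (E[X]E[Y])²
E[X] = 7, Var(X) = 5.3333333
E[P] = 0.5, Var(P) = 0.25
E[X²] = 5.3333333 + 7² = 54.333333
E[P²] = 0.25 + 0.5² = 0.5
Var(Z) = 54.333333*0.5 - (7*0.5)²
= 27.166667 - 12.25 = 14.916667

14.916667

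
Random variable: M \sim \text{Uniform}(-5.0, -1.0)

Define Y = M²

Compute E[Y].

Using E[X²] = Var(X) + (E[X])²:
E[M] = -3
Var(M) = (-1 + 5)^2/12 = 1.3333333
E[M²] = 1.3333333 + (-3)² = 1.3333333 + 9 = 10.333333

10.333333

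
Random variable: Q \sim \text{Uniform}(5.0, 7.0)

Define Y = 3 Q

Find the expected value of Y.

For Y = 3Q:
E[Y] = 3 * E[Q]
E[Q] = (5 + 7)/2 = 6
E[Y] = 3 * 6 = 18

18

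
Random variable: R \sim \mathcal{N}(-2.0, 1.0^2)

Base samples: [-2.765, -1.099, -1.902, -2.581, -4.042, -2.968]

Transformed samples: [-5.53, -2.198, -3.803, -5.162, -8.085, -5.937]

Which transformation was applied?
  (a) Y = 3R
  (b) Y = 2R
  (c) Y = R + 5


Checking option (b) Y = 2R:
  R = -2.765 -> Y = -5.53 ✓
  R = -1.099 -> Y = -2.198 ✓
  R = -1.902 -> Y = -3.803 ✓
All samples match this transformation.

(b) 2R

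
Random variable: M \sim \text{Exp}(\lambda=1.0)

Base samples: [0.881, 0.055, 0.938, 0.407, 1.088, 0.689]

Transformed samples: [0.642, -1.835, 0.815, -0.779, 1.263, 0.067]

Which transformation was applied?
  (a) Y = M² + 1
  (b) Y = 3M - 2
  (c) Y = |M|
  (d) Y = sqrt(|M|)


Checking option (b) Y = 3M - 2:
  M = 0.881 -> Y = 0.642 ✓
  M = 0.055 -> Y = -1.835 ✓
  M = 0.938 -> Y = 0.815 ✓
All samples match this transformation.

(b) 3M - 2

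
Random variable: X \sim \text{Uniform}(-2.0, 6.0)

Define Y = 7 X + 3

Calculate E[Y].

For Y = 7X + 3:
E[Y] = 7 * E[X] + 3
E[X] = (-2 + 6)/2 = 2
E[Y] = 7 * 2 + 3 = 17

17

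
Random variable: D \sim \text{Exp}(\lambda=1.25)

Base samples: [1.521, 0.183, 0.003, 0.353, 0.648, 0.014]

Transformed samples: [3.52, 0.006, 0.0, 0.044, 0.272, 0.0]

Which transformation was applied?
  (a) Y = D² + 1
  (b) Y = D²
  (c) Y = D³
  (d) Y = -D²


Checking option (c) Y = D³:
  D = 1.521 -> Y = 3.52 ✓
  D = 0.183 -> Y = 0.006 ✓
  D = 0.003 -> Y = 0.0 ✓
All samples match this transformation.

(c) D³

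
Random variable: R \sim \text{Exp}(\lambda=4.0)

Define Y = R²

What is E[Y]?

Using E[X²] = Var(X) + (E[X])²:
E[R] = 0.25
Var(R) = 1/4.0^2 = 0.0625
E[R²] = 0.0625 + 0.25² = 0.0625 + 0.0625 = 0.125

0.125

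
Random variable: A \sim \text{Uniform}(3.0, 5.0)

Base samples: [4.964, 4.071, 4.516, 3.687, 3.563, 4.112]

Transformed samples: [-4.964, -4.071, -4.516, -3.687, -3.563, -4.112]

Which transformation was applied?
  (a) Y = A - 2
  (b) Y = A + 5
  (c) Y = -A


Checking option (c) Y = -A:
  A = 4.964 -> Y = -4.964 ✓
  A = 4.071 -> Y = -4.071 ✓
  A = 4.516 -> Y = -4.516 ✓
All samples match this transformation.

(c) -A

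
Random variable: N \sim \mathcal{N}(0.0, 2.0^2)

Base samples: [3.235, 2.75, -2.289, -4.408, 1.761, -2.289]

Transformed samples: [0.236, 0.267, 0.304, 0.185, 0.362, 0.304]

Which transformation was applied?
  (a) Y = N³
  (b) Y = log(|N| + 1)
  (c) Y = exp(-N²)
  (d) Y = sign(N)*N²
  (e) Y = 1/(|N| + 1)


Checking option (e) Y = 1/(|N| + 1):
  N = 3.235 -> Y = 0.236 ✓
  N = 2.75 -> Y = 0.267 ✓
  N = -2.289 -> Y = 0.304 ✓
All samples match this transformation.

(e) 1/(|N| + 1)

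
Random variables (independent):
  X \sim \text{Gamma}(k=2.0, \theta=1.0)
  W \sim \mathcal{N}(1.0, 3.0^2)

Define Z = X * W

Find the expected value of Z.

For independent RVs: E[XY] = E[X]*E[Y]
E[X] = 2
E[W] = 1
E[Z] = 2 * 1 = 2

2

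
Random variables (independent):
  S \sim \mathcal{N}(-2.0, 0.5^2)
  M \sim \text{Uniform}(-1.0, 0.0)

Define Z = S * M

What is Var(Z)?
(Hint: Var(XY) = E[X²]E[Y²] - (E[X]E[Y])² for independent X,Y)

Var(XY) = E[X²]E[Y²] - (E[X]E[Y])²
E[S] = -2, Var(S) = 0.25
E[M] = -0.5, Var(M) = 0.083333333
E[S²] = 0.25 + (-2)² = 4.25
E[M²] = 0.083333333 + (-0.5)² = 0.33333333
Var(Z) = 4.25*0.33333333 - (-2*(-0.5))²
= 1.4166667 - 1 = 0.41666667

0.41666667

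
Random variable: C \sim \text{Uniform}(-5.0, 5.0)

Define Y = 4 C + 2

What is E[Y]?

For Y = 4C + 2:
E[Y] = 4 * E[C] + 2
E[C] = (-5 + 5)/2 = 0
E[Y] = 4 * 0 + 2 = 2

2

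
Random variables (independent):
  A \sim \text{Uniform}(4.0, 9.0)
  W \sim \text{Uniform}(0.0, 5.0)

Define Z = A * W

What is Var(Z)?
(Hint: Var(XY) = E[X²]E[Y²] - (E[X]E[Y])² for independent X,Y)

Var(XY) = E[X²]E[Y²] - (E[X]E[Y])²
E[A] = 6.5, Var(A) = 2.0833333
E[W] = 2.5, Var(W) = 2.0833333
E[A²] = 2.0833333 + 6.5² = 44.333333
E[W²] = 2.0833333 + 2.5² = 8.3333333
Var(Z) = 44.333333*8.3333333 - (6.5*2.5)²
= 369.44444 - 264.0625 = 105.38194

105.38194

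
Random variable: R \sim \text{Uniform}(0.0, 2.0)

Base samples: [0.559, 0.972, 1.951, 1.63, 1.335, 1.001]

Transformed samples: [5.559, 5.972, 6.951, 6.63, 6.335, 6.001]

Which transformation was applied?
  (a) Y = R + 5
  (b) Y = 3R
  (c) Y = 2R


Checking option (a) Y = R + 5:
  R = 0.559 -> Y = 5.559 ✓
  R = 0.972 -> Y = 5.972 ✓
  R = 1.951 -> Y = 6.951 ✓
All samples match this transformation.

(a) R + 5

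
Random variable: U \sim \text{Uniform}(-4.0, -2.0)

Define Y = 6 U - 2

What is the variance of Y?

For Y = aU + b: Var(Y) = a² * Var(U)
Var(U) = (-2 + 4)^2/12 = 0.33333333
Var(Y) = 6² * 0.33333333 = 36 * 0.33333333 = 12

12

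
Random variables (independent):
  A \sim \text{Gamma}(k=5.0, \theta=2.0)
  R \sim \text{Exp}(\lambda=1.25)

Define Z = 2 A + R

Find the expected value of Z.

E[Z] = 2*E[A] + 1*E[R]
E[A] = 10
E[R] = 0.8
E[Z] = 2*10 + 1*0.8 = 20.8

20.8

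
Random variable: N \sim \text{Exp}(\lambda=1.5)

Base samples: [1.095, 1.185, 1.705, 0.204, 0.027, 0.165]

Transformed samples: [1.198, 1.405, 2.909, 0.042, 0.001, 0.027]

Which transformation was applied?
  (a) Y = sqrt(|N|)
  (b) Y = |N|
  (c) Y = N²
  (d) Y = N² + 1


Checking option (c) Y = N²:
  N = 1.095 -> Y = 1.198 ✓
  N = 1.185 -> Y = 1.405 ✓
  N = 1.705 -> Y = 2.909 ✓
All samples match this transformation.

(c) N²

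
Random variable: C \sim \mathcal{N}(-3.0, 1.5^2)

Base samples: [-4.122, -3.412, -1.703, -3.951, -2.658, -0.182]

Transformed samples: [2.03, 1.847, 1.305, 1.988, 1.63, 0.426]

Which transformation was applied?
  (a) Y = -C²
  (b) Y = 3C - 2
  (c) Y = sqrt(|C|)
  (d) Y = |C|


Checking option (c) Y = sqrt(|C|):
  C = -4.122 -> Y = 2.03 ✓
  C = -3.412 -> Y = 1.847 ✓
  C = -1.703 -> Y = 1.305 ✓
All samples match this transformation.

(c) sqrt(|C|)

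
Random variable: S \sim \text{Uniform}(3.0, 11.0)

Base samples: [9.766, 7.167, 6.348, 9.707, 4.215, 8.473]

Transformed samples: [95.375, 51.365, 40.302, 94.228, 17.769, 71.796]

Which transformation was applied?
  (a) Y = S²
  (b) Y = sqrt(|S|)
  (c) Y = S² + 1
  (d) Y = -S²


Checking option (a) Y = S²:
  S = 9.766 -> Y = 95.375 ✓
  S = 7.167 -> Y = 51.365 ✓
  S = 6.348 -> Y = 40.302 ✓
All samples match this transformation.

(a) S²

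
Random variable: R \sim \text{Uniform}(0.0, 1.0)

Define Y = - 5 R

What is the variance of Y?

For Y = aR + b: Var(Y) = a² * Var(R)
Var(R) = (1 - 0)^2/12 = 0.083333333
Var(Y) = (-5)² * 0.083333333 = 25 * 0.083333333 = 2.0833333

2.0833333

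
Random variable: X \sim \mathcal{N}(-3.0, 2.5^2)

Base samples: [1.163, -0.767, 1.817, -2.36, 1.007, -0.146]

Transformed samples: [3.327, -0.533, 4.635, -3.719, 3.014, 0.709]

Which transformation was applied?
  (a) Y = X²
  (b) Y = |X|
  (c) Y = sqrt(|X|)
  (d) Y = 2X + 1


Checking option (d) Y = 2X + 1:
  X = 1.163 -> Y = 3.327 ✓
  X = -0.767 -> Y = -0.533 ✓
  X = 1.817 -> Y = 4.635 ✓
All samples match this transformation.

(d) 2X + 1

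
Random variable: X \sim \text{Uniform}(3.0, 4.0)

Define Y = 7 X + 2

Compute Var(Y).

For Y = aX + b: Var(Y) = a² * Var(X)
Var(X) = (4 - 3)^2/12 = 0.083333333
Var(Y) = 7² * 0.083333333 = 49 * 0.083333333 = 4.0833333

4.0833333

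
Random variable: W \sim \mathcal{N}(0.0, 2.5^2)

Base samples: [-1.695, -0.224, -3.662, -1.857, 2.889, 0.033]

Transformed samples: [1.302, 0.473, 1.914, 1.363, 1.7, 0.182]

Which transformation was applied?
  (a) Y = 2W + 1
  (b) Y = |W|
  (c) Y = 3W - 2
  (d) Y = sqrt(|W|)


Checking option (d) Y = sqrt(|W|):
  W = -1.695 -> Y = 1.302 ✓
  W = -0.224 -> Y = 0.473 ✓
  W = -3.662 -> Y = 1.914 ✓
All samples match this transformation.

(d) sqrt(|W|)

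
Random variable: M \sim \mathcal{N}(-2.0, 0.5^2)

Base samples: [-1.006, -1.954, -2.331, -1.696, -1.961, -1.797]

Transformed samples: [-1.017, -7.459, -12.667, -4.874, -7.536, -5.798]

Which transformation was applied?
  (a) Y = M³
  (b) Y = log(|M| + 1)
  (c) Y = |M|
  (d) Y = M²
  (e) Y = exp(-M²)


Checking option (a) Y = M³:
  M = -1.006 -> Y = -1.017 ✓
  M = -1.954 -> Y = -7.459 ✓
  M = -2.331 -> Y = -12.667 ✓
All samples match this transformation.

(a) M³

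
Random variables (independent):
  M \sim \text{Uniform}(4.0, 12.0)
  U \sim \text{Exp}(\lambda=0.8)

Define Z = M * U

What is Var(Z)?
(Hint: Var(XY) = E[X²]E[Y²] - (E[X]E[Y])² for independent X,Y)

Var(XY) = E[X²]E[Y²] - (E[X]E[Y])²
E[M] = 8, Var(M) = 5.3333333
E[U] = 1.25, Var(U) = 1.5625
E[M²] = 5.3333333 + 8² = 69.333333
E[U²] = 1.5625 + 1.25² = 3.125
Var(Z) = 69.333333*3.125 - (8*1.25)²
= 216.66667 - 100 = 116.66667

116.66667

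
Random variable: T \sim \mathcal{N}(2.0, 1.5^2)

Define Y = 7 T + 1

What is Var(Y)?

For Y = aT + b: Var(Y) = a² * Var(T)
Var(T) = 1.5^2 = 2.25
Var(Y) = 7² * 2.25 = 49 * 2.25 = 110.25

110.25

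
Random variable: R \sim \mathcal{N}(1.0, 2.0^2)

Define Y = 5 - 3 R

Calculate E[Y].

For Y = -3R + 5:
E[Y] = -3 * E[R] + 5
E[R] = 1.0 = 1
E[Y] = -3 * 1 + 5 = 2

2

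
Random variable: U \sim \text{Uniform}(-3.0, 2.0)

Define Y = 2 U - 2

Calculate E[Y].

For Y = 2U - 2:
E[Y] = 2 * E[U] - 2
E[U] = (-3 + 2)/2 = -0.5
E[Y] = 2 * (-0.5) - 2 = -3

-3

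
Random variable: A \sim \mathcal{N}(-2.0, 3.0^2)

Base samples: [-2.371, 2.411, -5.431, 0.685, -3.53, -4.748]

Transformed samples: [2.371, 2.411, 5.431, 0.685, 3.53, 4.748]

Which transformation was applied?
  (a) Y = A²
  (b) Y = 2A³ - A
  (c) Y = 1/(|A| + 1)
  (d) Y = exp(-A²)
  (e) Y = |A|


Checking option (e) Y = |A|:
  A = -2.371 -> Y = 2.371 ✓
  A = 2.411 -> Y = 2.411 ✓
  A = -5.431 -> Y = 5.431 ✓
All samples match this transformation.

(e) |A|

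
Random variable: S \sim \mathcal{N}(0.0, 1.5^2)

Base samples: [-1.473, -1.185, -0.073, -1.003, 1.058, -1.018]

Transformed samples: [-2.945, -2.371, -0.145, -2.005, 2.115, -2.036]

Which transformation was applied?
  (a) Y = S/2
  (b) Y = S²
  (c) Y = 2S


Checking option (c) Y = 2S:
  S = -1.473 -> Y = -2.945 ✓
  S = -1.185 -> Y = -2.371 ✓
  S = -0.073 -> Y = -0.145 ✓
All samples match this transformation.

(c) 2S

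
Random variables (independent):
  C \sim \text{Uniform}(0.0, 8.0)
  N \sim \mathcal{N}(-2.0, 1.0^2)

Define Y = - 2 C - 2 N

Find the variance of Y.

For independent RVs: Var(aX + bY) = a²Var(X) + b²Var(Y)
Var(C) = 5.3333333
Var(N) = 1
Var(Y) = (-2)²*5.3333333 + (-2)²*1
= 4*5.3333333 + 4*1 = 25.333333

25.333333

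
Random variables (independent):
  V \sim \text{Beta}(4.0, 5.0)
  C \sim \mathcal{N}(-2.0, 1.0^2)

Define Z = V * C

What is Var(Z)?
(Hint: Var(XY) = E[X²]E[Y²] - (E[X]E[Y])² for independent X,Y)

Var(XY) = E[X²]E[Y²] - (E[X]E[Y])²
E[V] = 0.44444444, Var(V) = 0.024691358
E[C] = -2, Var(C) = 1
E[V²] = 0.024691358 + 0.44444444² = 0.22222222
E[C²] = 1 + (-2)² = 5
Var(Z) = 0.22222222*5 - (0.44444444*(-2))²
= 1.1111111 - 0.79012346 = 0.32098765

0.32098765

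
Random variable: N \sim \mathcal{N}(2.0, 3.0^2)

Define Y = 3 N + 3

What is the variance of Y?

For Y = aN + b: Var(Y) = a² * Var(N)
Var(N) = 3.0^2 = 9
Var(Y) = 3² * 9 = 9 * 9 = 81

81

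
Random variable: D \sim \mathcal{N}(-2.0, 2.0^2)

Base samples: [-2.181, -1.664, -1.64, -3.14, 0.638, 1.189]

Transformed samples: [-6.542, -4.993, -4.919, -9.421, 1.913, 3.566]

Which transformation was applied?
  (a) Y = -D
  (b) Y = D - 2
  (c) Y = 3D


Checking option (c) Y = 3D:
  D = -2.181 -> Y = -6.542 ✓
  D = -1.664 -> Y = -4.993 ✓
  D = -1.64 -> Y = -4.919 ✓
All samples match this transformation.

(c) 3D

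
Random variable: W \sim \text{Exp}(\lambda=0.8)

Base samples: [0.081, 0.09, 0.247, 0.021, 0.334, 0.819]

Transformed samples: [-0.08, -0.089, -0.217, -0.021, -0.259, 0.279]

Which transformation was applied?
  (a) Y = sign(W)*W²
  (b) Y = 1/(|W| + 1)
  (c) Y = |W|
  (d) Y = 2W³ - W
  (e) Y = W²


Checking option (d) Y = 2W³ - W:
  W = 0.081 -> Y = -0.08 ✓
  W = 0.09 -> Y = -0.089 ✓
  W = 0.247 -> Y = -0.217 ✓
All samples match this transformation.

(d) 2W³ - W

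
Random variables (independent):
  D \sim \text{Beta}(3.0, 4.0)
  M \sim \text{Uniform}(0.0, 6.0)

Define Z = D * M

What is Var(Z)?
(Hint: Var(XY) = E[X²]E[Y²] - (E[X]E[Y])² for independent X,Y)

Var(XY) = E[X²]E[Y²] - (E[X]E[Y])²
E[D] = 0.42857143, Var(D) = 0.030612245
E[M] = 3, Var(M) = 3
E[D²] = 0.030612245 + 0.42857143² = 0.21428571
E[M²] = 3 + 3² = 12
Var(Z) = 0.21428571*12 - (0.42857143*3)²
= 2.5714286 - 1.6530612 = 0.91836735

0.91836735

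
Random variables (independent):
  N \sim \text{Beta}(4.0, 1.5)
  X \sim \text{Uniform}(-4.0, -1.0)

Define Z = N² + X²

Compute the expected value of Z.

E[Z] = E[N²] + E[X²]
E[N²] = Var(N) + E[N]² = 0.03051494 + 0.52892562 = 0.55944056
E[X²] = Var(X) + E[X]² = 0.75 + 6.25 = 7
E[Z] = 0.55944056 + 7 = 7.5594406

7.5594406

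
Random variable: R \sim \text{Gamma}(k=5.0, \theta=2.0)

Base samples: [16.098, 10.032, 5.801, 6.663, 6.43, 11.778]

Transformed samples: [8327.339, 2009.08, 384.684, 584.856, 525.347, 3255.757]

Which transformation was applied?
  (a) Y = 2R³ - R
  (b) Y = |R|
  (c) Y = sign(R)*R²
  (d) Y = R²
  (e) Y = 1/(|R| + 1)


Checking option (a) Y = 2R³ - R:
  R = 16.098 -> Y = 8327.339 ✓
  R = 10.032 -> Y = 2009.08 ✓
  R = 5.801 -> Y = 384.684 ✓
All samples match this transformation.

(a) 2R³ - R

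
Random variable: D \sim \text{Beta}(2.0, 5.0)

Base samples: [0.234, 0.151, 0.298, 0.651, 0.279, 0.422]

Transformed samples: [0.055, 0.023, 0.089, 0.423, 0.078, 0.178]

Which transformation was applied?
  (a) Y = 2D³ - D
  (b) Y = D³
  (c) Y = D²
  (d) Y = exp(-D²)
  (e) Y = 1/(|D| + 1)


Checking option (c) Y = D²:
  D = 0.234 -> Y = 0.055 ✓
  D = 0.151 -> Y = 0.023 ✓
  D = 0.298 -> Y = 0.089 ✓
All samples match this transformation.

(c) D²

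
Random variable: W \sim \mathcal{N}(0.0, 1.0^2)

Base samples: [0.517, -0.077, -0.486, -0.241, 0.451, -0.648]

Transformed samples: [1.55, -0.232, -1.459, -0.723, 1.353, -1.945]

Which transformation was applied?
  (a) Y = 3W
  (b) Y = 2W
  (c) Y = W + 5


Checking option (a) Y = 3W:
  W = 0.517 -> Y = 1.55 ✓
  W = -0.077 -> Y = -0.232 ✓
  W = -0.486 -> Y = -1.459 ✓
All samples match this transformation.

(a) 3W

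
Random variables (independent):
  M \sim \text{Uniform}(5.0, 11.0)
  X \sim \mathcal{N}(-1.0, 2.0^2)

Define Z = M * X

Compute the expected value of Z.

For independent RVs: E[XY] = E[X]*E[Y]
E[M] = 8
E[X] = -1
E[Z] = 8 * (-1) = -8

-8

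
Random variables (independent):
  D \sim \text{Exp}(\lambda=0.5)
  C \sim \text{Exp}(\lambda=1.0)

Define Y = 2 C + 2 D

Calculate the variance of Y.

For independent RVs: Var(aX + bY) = a²Var(X) + b²Var(Y)
Var(D) = 4
Var(C) = 1
Var(Y) = 2²*4 + 2²*1
= 4*4 + 4*1 = 20

20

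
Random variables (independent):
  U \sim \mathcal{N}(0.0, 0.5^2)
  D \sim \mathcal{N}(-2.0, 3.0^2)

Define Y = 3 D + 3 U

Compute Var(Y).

For independent RVs: Var(aX + bY) = a²Var(X) + b²Var(Y)
Var(U) = 0.25
Var(D) = 9
Var(Y) = 3²*0.25 + 3²*9
= 9*0.25 + 9*9 = 83.25

83.25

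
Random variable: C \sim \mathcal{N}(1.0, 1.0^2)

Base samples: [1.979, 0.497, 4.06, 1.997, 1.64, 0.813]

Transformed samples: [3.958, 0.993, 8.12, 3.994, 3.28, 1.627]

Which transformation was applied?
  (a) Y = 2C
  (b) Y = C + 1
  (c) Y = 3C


Checking option (a) Y = 2C:
  C = 1.979 -> Y = 3.958 ✓
  C = 0.497 -> Y = 0.993 ✓
  C = 4.06 -> Y = 8.12 ✓
All samples match this transformation.

(a) 2C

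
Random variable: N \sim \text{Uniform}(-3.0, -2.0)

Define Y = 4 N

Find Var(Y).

For Y = aN + b: Var(Y) = a² * Var(N)
Var(N) = (-2 + 3)^2/12 = 0.083333333
Var(Y) = 4² * 0.083333333 = 16 * 0.083333333 = 1.3333333

1.3333333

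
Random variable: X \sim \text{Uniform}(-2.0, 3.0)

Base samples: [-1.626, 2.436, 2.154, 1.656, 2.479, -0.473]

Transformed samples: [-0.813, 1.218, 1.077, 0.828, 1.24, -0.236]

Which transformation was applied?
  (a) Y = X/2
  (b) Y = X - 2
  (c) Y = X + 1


Checking option (a) Y = X/2:
  X = -1.626 -> Y = -0.813 ✓
  X = 2.436 -> Y = 1.218 ✓
  X = 2.154 -> Y = 1.077 ✓
All samples match this transformation.

(a) X/2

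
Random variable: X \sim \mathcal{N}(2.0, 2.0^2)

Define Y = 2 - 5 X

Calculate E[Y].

For Y = -5X + 2:
E[Y] = -5 * E[X] + 2
E[X] = 2.0 = 2
E[Y] = -5 * 2 + 2 = -8

-8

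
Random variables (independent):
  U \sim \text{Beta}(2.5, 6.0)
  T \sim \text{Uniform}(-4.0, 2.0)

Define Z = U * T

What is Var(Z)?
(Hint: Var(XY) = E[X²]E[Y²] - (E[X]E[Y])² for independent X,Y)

Var(XY) = E[X²]E[Y²] - (E[X]E[Y])²
E[U] = 0.29411765, Var(U) = 0.021853943
E[T] = -1, Var(T) = 3
E[U²] = 0.021853943 + 0.29411765² = 0.10835913
E[T²] = 3 + (-1)² = 4
Var(Z) = 0.10835913*4 - (0.29411765*(-1))²
= 0.43343653 - 0.08650519 = 0.34693134

0.34693134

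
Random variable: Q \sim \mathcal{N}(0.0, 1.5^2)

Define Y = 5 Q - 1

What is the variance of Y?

For Y = aQ + b: Var(Y) = a² * Var(Q)
Var(Q) = 1.5^2 = 2.25
Var(Y) = 5² * 2.25 = 25 * 2.25 = 56.25

56.25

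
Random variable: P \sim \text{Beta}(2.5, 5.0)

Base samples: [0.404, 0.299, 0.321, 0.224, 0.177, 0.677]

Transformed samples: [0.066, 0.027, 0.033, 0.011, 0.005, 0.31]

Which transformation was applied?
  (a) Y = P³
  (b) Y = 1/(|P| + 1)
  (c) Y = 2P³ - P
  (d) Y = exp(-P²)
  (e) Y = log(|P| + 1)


Checking option (a) Y = P³:
  P = 0.404 -> Y = 0.066 ✓
  P = 0.299 -> Y = 0.027 ✓
  P = 0.321 -> Y = 0.033 ✓
All samples match this transformation.

(a) P³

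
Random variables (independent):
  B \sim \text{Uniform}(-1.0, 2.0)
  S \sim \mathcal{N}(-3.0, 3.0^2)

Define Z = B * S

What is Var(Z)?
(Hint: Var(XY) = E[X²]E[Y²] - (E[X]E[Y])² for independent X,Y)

Var(XY) = E[X²]E[Y²] - (E[X]E[Y])²
E[B] = 0.5, Var(B) = 0.75
E[S] = -3, Var(S) = 9
E[B²] = 0.75 + 0.5² = 1
E[S²] = 9 + (-3)² = 18
Var(Z) = 1*18 - (0.5*(-3))²
= 18 - 2.25 = 15.75

15.75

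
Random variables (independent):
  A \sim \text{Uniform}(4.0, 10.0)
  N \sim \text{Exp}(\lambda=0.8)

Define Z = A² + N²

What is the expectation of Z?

E[Z] = E[A²] + E[N²]
E[A²] = Var(A) + E[A]² = 3 + 49 = 52
E[N²] = Var(N) + E[N]² = 1.5625 + 1.5625 = 3.125
E[Z] = 52 + 3.125 = 55.125

55.125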